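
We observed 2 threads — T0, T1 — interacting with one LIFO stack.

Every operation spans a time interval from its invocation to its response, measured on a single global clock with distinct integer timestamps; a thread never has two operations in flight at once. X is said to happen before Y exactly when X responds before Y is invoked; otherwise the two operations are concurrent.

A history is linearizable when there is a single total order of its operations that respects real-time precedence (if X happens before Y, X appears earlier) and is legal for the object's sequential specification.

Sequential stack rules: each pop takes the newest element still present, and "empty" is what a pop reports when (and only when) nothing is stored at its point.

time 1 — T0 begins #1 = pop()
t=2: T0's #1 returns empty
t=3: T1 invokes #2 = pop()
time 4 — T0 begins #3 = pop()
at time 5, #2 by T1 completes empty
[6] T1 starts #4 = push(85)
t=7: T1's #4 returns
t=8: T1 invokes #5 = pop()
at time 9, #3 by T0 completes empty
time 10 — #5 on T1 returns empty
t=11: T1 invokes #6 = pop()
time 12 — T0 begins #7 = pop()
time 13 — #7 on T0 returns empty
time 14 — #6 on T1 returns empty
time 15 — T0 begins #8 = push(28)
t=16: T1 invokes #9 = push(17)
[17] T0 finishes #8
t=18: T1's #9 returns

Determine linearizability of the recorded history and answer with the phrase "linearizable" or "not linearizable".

cut after 9 events: linearizable; cut after 10 events (#5 responds, time 10): not linearizable
the 5 completed operations admit 4 real-time orders; each fails the LIFO stack replay
one such order, #1, #2, #3, #4, #5, breaks at step 5 where #5 pop() → empty is illegal
one such order, #1, #2, #4, #3, #5, breaks at step 4 where #3 pop() → empty is illegal

not linearizable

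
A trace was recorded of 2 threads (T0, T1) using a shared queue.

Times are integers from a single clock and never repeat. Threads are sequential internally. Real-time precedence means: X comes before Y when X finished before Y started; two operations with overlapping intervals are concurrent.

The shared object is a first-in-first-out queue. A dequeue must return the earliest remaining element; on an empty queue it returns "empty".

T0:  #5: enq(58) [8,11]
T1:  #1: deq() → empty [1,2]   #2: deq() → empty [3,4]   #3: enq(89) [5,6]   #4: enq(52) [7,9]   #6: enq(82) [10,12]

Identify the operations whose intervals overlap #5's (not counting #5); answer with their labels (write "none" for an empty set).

#5 spans [8,11]: anything still running between times 8 and 11 counts as concurrent
#1 [1,2]: before
#2 [3,4]: before
#3 [5,6]: before
#4 [7,9]: concurrent
#6 [10,12]: concurrent

#4, #6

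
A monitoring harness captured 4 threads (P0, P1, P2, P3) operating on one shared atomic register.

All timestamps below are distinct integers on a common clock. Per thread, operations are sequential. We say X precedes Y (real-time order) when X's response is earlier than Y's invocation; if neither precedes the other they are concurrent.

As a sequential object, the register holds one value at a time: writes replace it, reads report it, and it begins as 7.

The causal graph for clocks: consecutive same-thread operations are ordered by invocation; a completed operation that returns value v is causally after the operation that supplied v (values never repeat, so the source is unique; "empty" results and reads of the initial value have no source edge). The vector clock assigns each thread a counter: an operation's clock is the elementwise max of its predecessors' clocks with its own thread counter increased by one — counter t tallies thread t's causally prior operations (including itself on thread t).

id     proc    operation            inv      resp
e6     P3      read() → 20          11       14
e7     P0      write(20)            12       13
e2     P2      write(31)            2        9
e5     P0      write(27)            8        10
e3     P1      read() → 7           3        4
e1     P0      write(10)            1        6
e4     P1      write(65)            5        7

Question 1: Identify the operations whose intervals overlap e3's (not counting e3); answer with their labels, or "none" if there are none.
e3 runs from 3 to 4; window-overlapping ops are concurrent
e1 [1,6]: concurrent
e2 [2,9]: concurrent
e4 [5,7]: after
e5 [8,10]: after
e6 [11,14]: after
e7 [12,13]: after

e1, e2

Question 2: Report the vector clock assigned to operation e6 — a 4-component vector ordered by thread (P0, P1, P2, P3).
root op e2, invoked 2: fresh clock plus P2's own tick → (0, 0, 1, 0)
root op e3, invoked 3: fresh clock plus P1's own tick → (0, 1, 0, 0)
root op e1, invoked 1: fresh clock plus P0's own tick → (1, 0, 0, 0)
VC(e4, invoked at 5): max of VC(e3)=(0, 1, 0, 0), then +1 on thread P1 → (0, 2, 0, 0)
VC(e5, invoked at 8): max of VC(e1)=(1, 0, 0, 0), then +1 on thread P0 → (2, 0, 0, 0)
VC(e7, invoked at 12): max of VC(e5)=(2, 0, 0, 0), then +1 on thread P0 → (3, 0, 0, 0)
VC(e6, invoked at 11): max of VC(e7)=(3, 0, 0, 0), then +1 on thread P3 → (3, 0, 0, 1)
target: VC(e6) = (3, 0, 0, 1)

(3, 0, 0, 1)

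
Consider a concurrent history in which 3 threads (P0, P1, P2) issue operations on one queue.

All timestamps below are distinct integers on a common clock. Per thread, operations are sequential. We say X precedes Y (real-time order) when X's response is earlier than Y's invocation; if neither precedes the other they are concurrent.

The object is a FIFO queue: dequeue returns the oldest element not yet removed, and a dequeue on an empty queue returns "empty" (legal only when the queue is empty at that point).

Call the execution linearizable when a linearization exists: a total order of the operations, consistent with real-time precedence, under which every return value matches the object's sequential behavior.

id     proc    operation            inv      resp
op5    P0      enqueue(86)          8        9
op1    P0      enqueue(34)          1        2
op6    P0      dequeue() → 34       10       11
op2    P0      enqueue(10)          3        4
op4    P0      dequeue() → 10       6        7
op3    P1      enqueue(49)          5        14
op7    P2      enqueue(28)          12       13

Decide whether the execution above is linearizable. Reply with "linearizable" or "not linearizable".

not linearizable

cut after 6 events: linearizable; cut after 7 events (op4 responds, time 7): not linearizable
one real-time candidate order over the 3 completed operations — the queue replay rejects it
include/drop combinations of the 1 pending operation (op3) were all tried; none helps
one such order, op1, op2, op4 (pending dropped), breaks at step 3 where op4 dequeue() → 10 is illegal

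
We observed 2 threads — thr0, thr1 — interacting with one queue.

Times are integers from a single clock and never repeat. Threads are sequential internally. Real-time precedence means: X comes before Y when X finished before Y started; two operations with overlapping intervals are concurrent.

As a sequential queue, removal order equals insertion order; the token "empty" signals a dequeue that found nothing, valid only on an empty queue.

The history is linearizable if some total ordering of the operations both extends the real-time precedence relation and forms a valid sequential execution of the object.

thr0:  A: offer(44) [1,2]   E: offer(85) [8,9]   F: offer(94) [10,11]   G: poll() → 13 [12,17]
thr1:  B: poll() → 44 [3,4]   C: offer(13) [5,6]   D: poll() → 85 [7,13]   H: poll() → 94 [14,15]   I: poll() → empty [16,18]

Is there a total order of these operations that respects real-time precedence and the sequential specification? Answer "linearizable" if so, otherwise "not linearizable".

linearizable

witness order: A, B, C, E, F, G, D, H, I
step 1: A offer(44) — queue <44>
step 2: B poll() → 44 — queue <>
step 3: C offer(13) — queue <13>
step 4: E offer(85) — queue <13,85>
step 5: F offer(94) — queue <13,85,94>
step 6: G poll() → 13 — queue <85,94>
step 7: D poll() → 85 — queue <94>
step 8: H poll() → 94 — queue <>
step 9: I poll() → empty — queue <>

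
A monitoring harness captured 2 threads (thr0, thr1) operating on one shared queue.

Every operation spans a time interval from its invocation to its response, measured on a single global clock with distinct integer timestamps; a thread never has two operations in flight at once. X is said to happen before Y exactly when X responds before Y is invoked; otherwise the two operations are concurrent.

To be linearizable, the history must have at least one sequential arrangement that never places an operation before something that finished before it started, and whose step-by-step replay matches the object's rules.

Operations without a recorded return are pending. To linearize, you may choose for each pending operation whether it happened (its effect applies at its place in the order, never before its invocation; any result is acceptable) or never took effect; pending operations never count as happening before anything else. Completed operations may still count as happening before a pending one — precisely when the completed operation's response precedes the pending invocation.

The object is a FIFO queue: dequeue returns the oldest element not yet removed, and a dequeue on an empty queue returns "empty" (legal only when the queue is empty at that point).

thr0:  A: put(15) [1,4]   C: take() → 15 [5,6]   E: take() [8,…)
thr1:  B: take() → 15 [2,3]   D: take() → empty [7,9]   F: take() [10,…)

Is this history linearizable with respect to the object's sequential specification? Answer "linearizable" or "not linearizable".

not linearizable

already the first 6 events (up to C's response at time 6) admit no linearization; the first 5 still do
3 completed operations, 2 real-time-consistent orders — every queue replay fails
one such order, A, B, C, breaks at step 3 where C take() → 15 is illegal
one such order, B, A, C, breaks at step 1 where B take() → 15 is illegal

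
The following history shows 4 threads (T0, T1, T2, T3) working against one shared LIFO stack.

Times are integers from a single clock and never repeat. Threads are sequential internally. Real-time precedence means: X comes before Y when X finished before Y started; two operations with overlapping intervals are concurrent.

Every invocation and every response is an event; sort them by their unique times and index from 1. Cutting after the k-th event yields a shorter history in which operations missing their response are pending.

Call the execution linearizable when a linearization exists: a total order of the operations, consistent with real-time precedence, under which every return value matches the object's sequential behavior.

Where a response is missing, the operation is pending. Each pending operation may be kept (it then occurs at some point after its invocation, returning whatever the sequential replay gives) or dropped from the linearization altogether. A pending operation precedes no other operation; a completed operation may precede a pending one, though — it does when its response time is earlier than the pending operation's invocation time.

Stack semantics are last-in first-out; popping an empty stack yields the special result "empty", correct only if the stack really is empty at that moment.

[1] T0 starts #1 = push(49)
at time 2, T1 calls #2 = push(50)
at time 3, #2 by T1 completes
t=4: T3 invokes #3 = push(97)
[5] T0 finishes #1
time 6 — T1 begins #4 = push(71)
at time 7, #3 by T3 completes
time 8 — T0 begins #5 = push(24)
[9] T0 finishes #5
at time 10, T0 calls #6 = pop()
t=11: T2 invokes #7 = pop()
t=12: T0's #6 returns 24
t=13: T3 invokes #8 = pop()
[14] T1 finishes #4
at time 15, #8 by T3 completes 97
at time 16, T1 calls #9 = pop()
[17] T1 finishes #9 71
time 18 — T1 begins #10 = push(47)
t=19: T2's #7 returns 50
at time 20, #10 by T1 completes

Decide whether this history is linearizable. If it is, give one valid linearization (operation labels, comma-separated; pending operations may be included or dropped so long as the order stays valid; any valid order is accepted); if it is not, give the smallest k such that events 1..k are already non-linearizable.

step 1: #1 push(49) — stack <49>
step 2: #2 push(50) — stack <49,50>
step 3: #3 push(97) — stack <49,50,97>
step 4: #5 push(24) — stack <49,50,97,24>
step 5: #6 pop() → 24 — stack <49,50,97>
step 6: #8 pop() → 97 — stack <49,50>
step 7: #4 push(71) — stack <49,50,71>
step 8: #9 pop() → 71 — stack <49,50>
step 9: #7 pop() → 50 — stack <49>
step 10: #10 push(47) — stack <49,47>

linearizable — witness: #1, #2, #3, #5, #6, #8, #4, #9, #7, #10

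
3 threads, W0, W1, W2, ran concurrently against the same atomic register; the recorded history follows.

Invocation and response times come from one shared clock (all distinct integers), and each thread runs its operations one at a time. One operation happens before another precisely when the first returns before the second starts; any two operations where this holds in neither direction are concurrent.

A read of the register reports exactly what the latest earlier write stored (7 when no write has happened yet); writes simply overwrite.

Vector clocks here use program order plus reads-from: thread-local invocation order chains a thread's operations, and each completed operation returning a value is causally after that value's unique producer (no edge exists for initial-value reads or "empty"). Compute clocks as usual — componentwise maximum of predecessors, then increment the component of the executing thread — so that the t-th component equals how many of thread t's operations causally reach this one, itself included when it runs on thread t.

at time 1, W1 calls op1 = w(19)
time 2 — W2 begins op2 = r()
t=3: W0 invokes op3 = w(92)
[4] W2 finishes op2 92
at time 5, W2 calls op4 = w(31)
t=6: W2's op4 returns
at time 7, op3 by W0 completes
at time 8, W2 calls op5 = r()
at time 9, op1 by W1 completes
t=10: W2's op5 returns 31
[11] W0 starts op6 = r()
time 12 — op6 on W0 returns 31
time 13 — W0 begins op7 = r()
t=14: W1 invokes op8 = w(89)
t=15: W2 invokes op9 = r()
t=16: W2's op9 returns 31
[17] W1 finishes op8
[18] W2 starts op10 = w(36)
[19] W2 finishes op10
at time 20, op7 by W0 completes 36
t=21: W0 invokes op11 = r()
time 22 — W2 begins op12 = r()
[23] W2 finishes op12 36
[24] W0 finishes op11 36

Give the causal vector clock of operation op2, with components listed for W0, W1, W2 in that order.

(1, 0, 1)

op1 (invocation 1): nothing precedes it; W1's component alone gives (0, 1, 0)
op3 (invocation 3): nothing precedes it; W0's component alone gives (1, 0, 0)
invoked at 14, op8 merges VC(op1)=(0, 1, 0) and bumps W1's slot → (0, 2, 0)
invoked at 2, op2 merges VC(op3)=(1, 0, 0) and bumps W2's slot → (1, 0, 1)
invoked at 5, op4 merges VC(op2)=(1, 0, 1) and bumps W2's slot → (1, 0, 2)
invoked at 8, op5 merges VC(op4)=(1, 0, 2) and bumps W2's slot → (1, 0, 3)
invoked at 11, op6 merges VC(op3)=(1, 0, 0), VC(op4)=(1, 0, 2) and bumps W0's slot → (2, 0, 2)
invoked at 15, op9 merges VC(op4)=(1, 0, 2), VC(op5)=(1, 0, 3) and bumps W2's slot → (1, 0, 4)
invoked at 18, op10 merges VC(op9)=(1, 0, 4) and bumps W2's slot → (1, 0, 5)
invoked at 22, op12 merges VC(op10)=(1, 0, 5) and bumps W2's slot → (1, 0, 6)
invoked at 13, op7 merges VC(op6)=(2, 0, 2), VC(op10)=(1, 0, 5) and bumps W0's slot → (3, 0, 5)
invoked at 21, op11 merges VC(op7)=(3, 0, 5), VC(op10)=(1, 0, 5) and bumps W0's slot → (4, 0, 5)
target: VC(op2) = (1, 0, 1)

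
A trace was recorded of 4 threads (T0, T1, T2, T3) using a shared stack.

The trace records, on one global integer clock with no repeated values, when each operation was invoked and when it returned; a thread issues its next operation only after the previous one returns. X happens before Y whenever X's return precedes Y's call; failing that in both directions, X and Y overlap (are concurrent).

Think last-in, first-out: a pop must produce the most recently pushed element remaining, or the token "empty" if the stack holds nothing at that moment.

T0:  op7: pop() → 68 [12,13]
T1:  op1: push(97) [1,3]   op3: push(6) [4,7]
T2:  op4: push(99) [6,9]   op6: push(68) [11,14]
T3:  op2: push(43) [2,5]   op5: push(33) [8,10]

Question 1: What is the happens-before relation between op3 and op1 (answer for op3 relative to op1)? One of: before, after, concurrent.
after

op3 spans [4,7], op1 spans [1,3]
resp(op1)=3 < inv(op3)=4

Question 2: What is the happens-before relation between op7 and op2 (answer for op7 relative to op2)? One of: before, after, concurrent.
after

op7 spans [12,13], op2 spans [2,5]
resp(op2)=5 < inv(op7)=12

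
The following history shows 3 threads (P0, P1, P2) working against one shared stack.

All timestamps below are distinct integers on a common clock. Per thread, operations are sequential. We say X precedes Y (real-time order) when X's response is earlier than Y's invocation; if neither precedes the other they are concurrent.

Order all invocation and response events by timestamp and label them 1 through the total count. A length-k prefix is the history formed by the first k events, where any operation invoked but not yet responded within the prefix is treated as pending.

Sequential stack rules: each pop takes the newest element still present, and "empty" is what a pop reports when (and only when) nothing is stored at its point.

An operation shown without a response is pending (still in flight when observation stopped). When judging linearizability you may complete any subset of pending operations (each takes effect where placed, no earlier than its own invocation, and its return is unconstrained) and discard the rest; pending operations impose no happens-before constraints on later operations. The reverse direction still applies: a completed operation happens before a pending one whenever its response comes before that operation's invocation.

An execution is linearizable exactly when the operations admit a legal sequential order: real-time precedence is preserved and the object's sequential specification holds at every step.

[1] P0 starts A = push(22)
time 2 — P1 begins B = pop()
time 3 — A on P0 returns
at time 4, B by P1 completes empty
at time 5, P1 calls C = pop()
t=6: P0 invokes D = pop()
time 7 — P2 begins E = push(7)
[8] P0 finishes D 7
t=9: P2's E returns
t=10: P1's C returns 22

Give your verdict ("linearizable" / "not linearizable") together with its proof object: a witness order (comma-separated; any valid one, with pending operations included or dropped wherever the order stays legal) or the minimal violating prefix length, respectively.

linearizable — witness: B, A, C, E, D

step 1: B pop() → empty — stack <>
step 2: A push(22) — stack <22>
step 3: C pop() → 22 — stack <>
step 4: E push(7) — stack <7>
step 5: D pop() → 7 — stack <>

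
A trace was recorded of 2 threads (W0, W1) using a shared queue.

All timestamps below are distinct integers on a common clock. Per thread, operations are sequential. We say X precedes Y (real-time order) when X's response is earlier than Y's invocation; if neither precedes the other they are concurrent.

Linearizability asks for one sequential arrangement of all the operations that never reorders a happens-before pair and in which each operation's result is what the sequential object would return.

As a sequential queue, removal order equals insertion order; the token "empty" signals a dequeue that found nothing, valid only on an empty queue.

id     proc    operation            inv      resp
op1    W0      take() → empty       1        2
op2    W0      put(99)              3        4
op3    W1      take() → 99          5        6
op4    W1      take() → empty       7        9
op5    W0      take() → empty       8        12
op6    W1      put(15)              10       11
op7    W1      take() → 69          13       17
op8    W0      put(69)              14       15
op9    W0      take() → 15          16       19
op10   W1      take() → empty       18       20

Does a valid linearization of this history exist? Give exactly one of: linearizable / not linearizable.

linearizable

witness order: op1, op2, op3, op4, op5, op6, op8, op9, op7, op10
1. op1 take() → empty, leaving queue <>
2. op2 put(99), leaving queue <99>
3. op3 take() → 99, leaving queue <>
4. op4 take() → empty, leaving queue <>
5. op5 take() → empty, leaving queue <>
6. op6 put(15), leaving queue <15>
7. op8 put(69), leaving queue <15,69>
8. op9 take() → 15, leaving queue <69>
9. op7 take() → 69, leaving queue <>
10. op10 take() → empty, leaving queue <>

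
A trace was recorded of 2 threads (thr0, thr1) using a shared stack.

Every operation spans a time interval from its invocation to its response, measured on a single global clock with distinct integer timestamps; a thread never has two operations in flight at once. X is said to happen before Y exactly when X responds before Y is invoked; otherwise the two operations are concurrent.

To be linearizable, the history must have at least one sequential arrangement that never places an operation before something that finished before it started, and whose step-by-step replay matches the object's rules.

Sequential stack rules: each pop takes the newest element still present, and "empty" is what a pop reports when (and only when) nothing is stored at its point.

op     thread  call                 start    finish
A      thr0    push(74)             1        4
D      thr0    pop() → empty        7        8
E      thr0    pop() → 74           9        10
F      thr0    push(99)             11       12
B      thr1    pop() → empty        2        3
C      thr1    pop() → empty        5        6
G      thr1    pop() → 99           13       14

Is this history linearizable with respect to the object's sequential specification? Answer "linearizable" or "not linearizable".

not linearizable

cut after 5 events: linearizable; cut after 6 events (C responds, time 6): not linearizable
every one of the 2 real-time-consistent orders over 3 completed stack ops fails the sequential spec
take A, B, C: step 2 already fails, because B pop() → empty cannot occur there
take B, A, C: step 3 already fails, because C pop() → empty cannot occur there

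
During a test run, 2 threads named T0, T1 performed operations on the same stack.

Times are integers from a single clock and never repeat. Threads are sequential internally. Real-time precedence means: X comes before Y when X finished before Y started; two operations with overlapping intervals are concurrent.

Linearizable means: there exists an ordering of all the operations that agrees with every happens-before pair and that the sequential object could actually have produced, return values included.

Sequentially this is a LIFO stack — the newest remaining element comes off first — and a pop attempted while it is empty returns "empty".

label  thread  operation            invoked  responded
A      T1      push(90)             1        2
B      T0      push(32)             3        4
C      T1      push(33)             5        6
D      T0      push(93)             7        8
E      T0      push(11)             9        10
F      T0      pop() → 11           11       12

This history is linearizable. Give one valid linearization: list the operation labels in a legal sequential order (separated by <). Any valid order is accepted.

step 1: A push(90) — stack <90>
step 2: B push(32) — stack <90,32>
step 3: C push(33) — stack <90,32,33>
step 4: D push(93) — stack <90,32,33,93>
step 5: E push(11) — stack <90,32,33,93,11>
step 6: F pop() → 11 — stack <90,32,33,93>

A < B < C < D < E < F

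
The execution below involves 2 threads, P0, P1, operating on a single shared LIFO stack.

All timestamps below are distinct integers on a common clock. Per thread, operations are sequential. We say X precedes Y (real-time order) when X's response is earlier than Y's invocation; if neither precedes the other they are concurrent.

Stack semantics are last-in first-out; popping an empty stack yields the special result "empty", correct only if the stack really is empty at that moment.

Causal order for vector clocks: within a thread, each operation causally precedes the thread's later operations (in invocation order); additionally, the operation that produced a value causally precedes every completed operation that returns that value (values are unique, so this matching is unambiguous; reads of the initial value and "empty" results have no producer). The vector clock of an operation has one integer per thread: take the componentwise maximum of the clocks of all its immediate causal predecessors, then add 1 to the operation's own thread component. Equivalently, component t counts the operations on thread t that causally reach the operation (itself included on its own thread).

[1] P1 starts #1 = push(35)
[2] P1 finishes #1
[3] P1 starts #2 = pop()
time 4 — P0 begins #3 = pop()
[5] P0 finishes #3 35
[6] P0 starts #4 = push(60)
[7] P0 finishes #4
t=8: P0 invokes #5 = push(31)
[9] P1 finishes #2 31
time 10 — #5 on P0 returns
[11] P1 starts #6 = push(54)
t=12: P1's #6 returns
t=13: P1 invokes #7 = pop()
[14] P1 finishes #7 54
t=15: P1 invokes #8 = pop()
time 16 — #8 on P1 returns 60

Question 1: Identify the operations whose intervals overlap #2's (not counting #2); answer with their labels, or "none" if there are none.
#2 spans [3,9]; an op avoiding the whole window 3..9 is ordered, any other is concurrent
#1 [1,2]: before
#3 [4,5]: concurrent
#4 [6,7]: concurrent
#5 [8,10]: concurrent
#6 [11,12]: after
#7 [13,14]: after
#8 [15,16]: after

#3, #4, #5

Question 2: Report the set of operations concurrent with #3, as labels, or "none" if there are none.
concurrent with #3 ([4,5]): every op whose interval crosses 4..5
#1 [1,2]: before
#2 [3,9]: concurrent
#4 [6,7]: after
#5 [8,10]: after
#6 [11,12]: after
#7 [13,14]: after
#8 [15,16]: after

#2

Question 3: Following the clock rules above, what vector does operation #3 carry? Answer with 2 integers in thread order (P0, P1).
#1, invoked 1, has no incoming edges; only P1's bump applies → (0, 1)
VC(#3, invoked at 4): max of VC(#1)=(0, 1), then +1 on thread P0 → (1, 1)
VC(#4, invoked at 6): max of VC(#3)=(1, 1), then +1 on thread P0 → (2, 1)
VC(#5, invoked at 8): max of VC(#4)=(2, 1), then +1 on thread P0 → (3, 1)
VC(#2, invoked at 3): max of VC(#1)=(0, 1), VC(#5)=(3, 1), then +1 on thread P1 → (3, 2)
VC(#6, invoked at 11): max of VC(#2)=(3, 2), then +1 on thread P1 → (3, 3)
VC(#7, invoked at 13): max of VC(#6)=(3, 3), then +1 on thread P1 → (3, 4)
VC(#8, invoked at 15): max of VC(#4)=(2, 1), VC(#7)=(3, 4), then +1 on thread P1 → (3, 5)
target: VC(#3) = (1, 1)

(1, 1)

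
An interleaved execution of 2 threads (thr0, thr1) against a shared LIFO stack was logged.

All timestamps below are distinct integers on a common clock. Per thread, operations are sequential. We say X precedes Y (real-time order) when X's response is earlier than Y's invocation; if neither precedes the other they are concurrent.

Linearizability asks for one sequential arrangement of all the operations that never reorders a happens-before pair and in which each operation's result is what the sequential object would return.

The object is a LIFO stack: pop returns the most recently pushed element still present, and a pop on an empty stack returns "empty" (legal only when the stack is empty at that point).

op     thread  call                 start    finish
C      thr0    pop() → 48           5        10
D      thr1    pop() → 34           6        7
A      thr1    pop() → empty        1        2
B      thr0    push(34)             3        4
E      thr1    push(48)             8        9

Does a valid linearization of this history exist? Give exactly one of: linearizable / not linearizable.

linearizable

one valid linearization: A, B, D, E, C
step 1: A pop() → empty — stack <>
step 2: B push(34) — stack <34>
step 3: D pop() → 34 — stack <>
step 4: E push(48) — stack <48>
step 5: C pop() → 48 — stack <>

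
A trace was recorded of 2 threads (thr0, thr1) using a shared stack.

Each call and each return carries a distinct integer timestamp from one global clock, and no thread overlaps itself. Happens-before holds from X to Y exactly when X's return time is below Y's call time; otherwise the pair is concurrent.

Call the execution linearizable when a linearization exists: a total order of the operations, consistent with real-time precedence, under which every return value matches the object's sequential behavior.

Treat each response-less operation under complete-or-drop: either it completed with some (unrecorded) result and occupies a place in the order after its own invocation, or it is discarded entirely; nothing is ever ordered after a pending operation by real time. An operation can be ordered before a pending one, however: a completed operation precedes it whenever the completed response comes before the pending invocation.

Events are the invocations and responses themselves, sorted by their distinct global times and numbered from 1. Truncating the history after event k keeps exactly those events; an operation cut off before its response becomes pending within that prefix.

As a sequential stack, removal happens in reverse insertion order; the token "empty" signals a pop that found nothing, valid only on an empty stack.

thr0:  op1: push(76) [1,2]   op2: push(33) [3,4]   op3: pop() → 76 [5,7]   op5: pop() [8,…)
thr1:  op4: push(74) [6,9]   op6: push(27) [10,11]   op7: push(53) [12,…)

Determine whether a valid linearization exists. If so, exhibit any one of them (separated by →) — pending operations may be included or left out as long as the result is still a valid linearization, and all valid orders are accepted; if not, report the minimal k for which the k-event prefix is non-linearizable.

already the first 7 events (up to op3's response at time 7) admit no linearization; the first 6 still do
exactly one order of the 3 completed ops respects real time; the stack replay fails
completion choices over the 1 pending operation (op4) were checked; none helps
for example op1, op2, op3 (pending dropped) fails at step 3: op3 pop() → 76 is not legal there

not linearizable — minimal violating prefix: 7 events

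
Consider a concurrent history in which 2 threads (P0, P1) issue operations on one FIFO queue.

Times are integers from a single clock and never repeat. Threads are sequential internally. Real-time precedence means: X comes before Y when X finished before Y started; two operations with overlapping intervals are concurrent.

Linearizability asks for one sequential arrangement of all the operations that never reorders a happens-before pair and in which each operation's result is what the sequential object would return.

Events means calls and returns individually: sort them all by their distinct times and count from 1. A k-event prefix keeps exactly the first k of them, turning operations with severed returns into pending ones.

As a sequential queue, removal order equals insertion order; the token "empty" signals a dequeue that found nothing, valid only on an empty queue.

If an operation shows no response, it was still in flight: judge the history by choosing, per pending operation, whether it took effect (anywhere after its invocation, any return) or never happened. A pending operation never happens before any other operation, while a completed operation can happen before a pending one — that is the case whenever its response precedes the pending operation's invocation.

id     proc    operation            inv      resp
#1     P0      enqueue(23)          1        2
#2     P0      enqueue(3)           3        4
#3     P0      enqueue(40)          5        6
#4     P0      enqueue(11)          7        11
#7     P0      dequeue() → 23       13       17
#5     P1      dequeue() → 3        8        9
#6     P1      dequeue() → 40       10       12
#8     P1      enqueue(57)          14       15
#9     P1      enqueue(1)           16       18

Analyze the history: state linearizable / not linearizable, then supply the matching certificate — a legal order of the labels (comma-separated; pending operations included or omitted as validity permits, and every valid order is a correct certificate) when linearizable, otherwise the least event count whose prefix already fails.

not linearizable — minimal violating prefix: 9 events

cut after 8 events: linearizable; cut after 9 events (#5 responds, time 9): not linearizable
a single order respects real time; the 4 completed FIFO queue operations fail replay along it
include/drop combinations of the 1 pending operation (#4) were all tried; none helps
take #1, #2, #3, #5 (pending dropped): step 4 already fails, because #5 dequeue() → 3 cannot occur there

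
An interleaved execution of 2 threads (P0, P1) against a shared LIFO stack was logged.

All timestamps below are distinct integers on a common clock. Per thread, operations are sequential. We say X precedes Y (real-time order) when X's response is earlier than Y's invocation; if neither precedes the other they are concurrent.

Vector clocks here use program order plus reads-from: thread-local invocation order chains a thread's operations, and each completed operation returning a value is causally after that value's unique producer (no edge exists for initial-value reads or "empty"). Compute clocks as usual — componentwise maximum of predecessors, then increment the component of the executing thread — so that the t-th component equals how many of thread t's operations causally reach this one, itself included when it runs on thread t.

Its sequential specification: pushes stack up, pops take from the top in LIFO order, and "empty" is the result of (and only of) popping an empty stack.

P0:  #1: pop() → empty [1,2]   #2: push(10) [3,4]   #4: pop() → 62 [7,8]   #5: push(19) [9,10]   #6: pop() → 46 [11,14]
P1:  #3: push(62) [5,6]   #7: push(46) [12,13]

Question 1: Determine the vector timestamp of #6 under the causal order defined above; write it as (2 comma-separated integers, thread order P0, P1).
no predecessors for #3 (invoked 5): P1 increments from zero → (0, 1)
no predecessors for #1 (invoked 1): P0 increments from zero → (1, 0)
merge at #7 (invoked 12): VC(#3)=(0, 1), own-thread bump on P1 → (0, 2)
merge at #2 (invoked 3): VC(#1)=(1, 0), own-thread bump on P0 → (2, 0)
merge at #4 (invoked 7): VC(#2)=(2, 0), VC(#3)=(0, 1), own-thread bump on P0 → (3, 1)
merge at #5 (invoked 9): VC(#4)=(3, 1), own-thread bump on P0 → (4, 1)
merge at #6 (invoked 11): VC(#5)=(4, 1), VC(#7)=(0, 2), own-thread bump on P0 → (5, 2)
target: VC(#6) = (5, 2)

(5, 2)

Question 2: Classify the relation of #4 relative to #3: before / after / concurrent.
#4 spans [7,8], #3 spans [5,6]
resp(#3)=6 < inv(#4)=7

after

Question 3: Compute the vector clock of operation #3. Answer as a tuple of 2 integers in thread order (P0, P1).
#3, invoked 5, has no incoming edges; only P1's bump applies → (0, 1)
#1, invoked 1, has no incoming edges; only P0's bump applies → (1, 0)
#7, invoked 12, takes VC(#3)=(0, 1) under max, adds 1 for P1 → (0, 2)
#2, invoked 3, takes VC(#1)=(1, 0) under max, adds 1 for P0 → (2, 0)
#4, invoked 7, takes VC(#2)=(2, 0), VC(#3)=(0, 1) under max, adds 1 for P0 → (3, 1)
#5, invoked 9, takes VC(#4)=(3, 1) under max, adds 1 for P0 → (4, 1)
#6, invoked 11, takes VC(#5)=(4, 1), VC(#7)=(0, 2) under max, adds 1 for P0 → (5, 2)
target: VC(#3) = (0, 1)

(0, 1)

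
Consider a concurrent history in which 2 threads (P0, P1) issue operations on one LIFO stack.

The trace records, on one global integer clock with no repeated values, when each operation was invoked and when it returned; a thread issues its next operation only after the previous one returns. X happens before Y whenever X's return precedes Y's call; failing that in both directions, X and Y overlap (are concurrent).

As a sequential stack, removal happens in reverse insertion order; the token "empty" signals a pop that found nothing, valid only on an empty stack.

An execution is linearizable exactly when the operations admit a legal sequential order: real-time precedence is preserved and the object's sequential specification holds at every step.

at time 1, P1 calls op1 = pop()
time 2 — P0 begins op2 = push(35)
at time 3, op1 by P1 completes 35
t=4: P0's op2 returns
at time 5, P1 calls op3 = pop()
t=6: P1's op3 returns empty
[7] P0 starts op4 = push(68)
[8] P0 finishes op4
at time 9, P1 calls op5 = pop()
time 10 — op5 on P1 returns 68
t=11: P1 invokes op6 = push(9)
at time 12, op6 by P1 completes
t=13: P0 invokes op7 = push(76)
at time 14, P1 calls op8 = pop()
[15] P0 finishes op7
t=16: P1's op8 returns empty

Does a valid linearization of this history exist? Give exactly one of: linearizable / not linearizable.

not linearizable

already the first 16 events (up to op8's response at time 16) admit no linearization; the first 15 still do
no legal order exists: 4 real-time-consistent candidates over 8 completed LIFO stack operations, all rejected
e.g. op1, op2, op3, op4, op5, op6, op7, op8: illegal at step 1, since op1 pop() → 35 cannot apply there
e.g. op1, op2, op3, op4, op5, op6, op8, op7: illegal at step 1, since op1 pop() → 35 cannot apply there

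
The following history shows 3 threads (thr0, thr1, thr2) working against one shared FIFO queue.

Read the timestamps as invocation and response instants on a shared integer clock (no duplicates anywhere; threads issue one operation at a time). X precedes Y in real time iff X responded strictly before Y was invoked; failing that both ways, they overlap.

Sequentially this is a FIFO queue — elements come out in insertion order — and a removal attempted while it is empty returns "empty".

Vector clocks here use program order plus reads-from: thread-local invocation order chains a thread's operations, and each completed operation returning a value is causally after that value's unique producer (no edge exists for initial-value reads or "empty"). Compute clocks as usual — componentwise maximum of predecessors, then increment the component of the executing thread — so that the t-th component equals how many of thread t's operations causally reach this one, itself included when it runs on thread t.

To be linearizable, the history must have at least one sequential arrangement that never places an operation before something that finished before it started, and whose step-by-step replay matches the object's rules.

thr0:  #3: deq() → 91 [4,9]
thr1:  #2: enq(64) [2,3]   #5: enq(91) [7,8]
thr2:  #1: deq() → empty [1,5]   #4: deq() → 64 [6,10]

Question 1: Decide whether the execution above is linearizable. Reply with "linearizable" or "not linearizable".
linearizable

one valid linearization: #1, #2, #4, #5, #3
1. #1 deq() → empty, leaving queue <>
2. #2 enq(64), leaving queue <64>
3. #4 deq() → 64, leaving queue <>
4. #5 enq(91), leaving queue <91>
5. #3 deq() → 91, leaving queue <>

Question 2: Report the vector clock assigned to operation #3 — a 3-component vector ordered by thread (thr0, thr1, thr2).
(1, 2, 0)

VC(#1, invoked at 1): no causal predecessors; +1 on thr2 → (0, 0, 1)
VC(#2, invoked at 2): no causal predecessors; +1 on thr1 → (0, 1, 0)
#5, invoked 7, takes VC(#2)=(0, 1, 0) under max, adds 1 for thr1 → (0, 2, 0)
#4, invoked 6, takes VC(#1)=(0, 0, 1), VC(#2)=(0, 1, 0) under max, adds 1 for thr2 → (0, 1, 2)
#3, invoked 4, takes VC(#5)=(0, 2, 0) under max, adds 1 for thr0 → (1, 2, 0)
target: VC(#3) = (1, 2, 0)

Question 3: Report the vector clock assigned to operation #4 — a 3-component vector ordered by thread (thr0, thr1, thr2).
(0, 1, 2)

no predecessors for #1 (invoked 1): thr2 increments from zero → (0, 0, 1)
no predecessors for #2 (invoked 2): thr1 increments from zero → (0, 1, 0)
merge at #5 (invoked 7): VC(#2)=(0, 1, 0), own-thread bump on thr1 → (0, 2, 0)
merge at #4 (invoked 6): VC(#1)=(0, 0, 1), VC(#2)=(0, 1, 0), own-thread bump on thr2 → (0, 1, 2)
merge at #3 (invoked 4): VC(#5)=(0, 2, 0), own-thread bump on thr0 → (1, 2, 0)
target: VC(#4) = (0, 1, 2)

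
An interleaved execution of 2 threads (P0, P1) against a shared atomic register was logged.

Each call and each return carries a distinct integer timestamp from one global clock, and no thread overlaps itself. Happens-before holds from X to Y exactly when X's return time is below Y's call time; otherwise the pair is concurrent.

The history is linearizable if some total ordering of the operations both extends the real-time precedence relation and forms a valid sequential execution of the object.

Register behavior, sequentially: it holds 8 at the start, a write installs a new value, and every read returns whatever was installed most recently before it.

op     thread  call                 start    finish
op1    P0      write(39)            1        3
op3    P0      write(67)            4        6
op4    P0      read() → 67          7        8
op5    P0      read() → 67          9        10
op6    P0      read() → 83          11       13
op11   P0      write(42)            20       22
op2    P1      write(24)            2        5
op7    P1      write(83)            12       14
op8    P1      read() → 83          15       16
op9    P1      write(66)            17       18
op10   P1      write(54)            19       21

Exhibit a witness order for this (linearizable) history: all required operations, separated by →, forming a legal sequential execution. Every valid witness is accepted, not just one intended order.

op1 → op2 → op3 → op4 → op5 → op7 → op6 → op8 → op9 → op10 → op11

step 1: op1 write(39) — value 39
step 2: op2 write(24) — value 24
step 3: op3 write(67) — value 67
step 4: op4 read() → 67 — value 67
step 5: op5 read() → 67 — value 67
step 6: op7 write(83) — value 83
step 7: op6 read() → 83 — value 83
step 8: op8 read() → 83 — value 83
step 9: op9 write(66) — value 66
step 10: op10 write(54) — value 54
step 11: op11 write(42) — value 42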